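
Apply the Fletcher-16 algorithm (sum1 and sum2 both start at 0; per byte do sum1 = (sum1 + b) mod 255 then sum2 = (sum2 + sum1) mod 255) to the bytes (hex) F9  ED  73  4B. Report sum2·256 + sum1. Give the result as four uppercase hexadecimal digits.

E3A6

Running sums (mod 255):
  after byte 0 (F9): sum1=249, sum2=249
  after byte 1 (ED): sum1=231, sum2=225
  after byte 2 (73): sum1=91, sum2=61
  after byte 3 (4B): sum1=166, sum2=227
Checksum = sum2·256 + sum1 = 227·256 + 166 = 58278 = 0xE3A6.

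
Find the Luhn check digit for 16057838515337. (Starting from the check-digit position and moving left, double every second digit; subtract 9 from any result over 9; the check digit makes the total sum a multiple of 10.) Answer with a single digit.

Partial digits right→left: 7 3 3 5 1 5 8 3 8 7 5 0 6 1
Double every second digit counting from the check-digit position (so the 1st, 3rd, 5th, ... of the partial from the right).
  doubled (with −9 where >9): 5 6 2 7 7 1 3 → sum 31
  kept as-is: 3 5 5 3 7 0 1 → sum 24
Total = 31 + 24 = 55.
Check digit = (10 − (55 mod 10)) mod 10 = 5.

5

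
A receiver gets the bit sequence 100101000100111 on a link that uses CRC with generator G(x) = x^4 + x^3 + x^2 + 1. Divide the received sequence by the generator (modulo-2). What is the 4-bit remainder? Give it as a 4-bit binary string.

Modulo-2 division of 100101000100111 by 11101:
  pos 0: 10010 XOR 11101 = 01111
  pos 1: 11111 XOR 11101 = 00010
  pos 4: 10000 XOR 11101 = 01101
  pos 5: 11011 XOR 11101 = 00110
  pos 7: 11000 XOR 11101 = 00101
  pos 9: 10111 XOR 11101 = 01010
  pos 10: 10101 XOR 11101 = 01000
Remainder = 1000 (nonzero — an error is detected).

1000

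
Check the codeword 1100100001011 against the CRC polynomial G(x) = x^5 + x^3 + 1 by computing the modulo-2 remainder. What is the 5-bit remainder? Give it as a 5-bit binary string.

00000

Modulo-2 division of 1100100001011 by 101001:
  pos 0: 110010 XOR 101001 = 011011
  pos 1: 110110 XOR 101001 = 011111
  pos 2: 111110 XOR 101001 = 010111
  pos 3: 101110 XOR 101001 = 000111
  pos 6: 111101 XOR 101001 = 010100
  pos 7: 101001 XOR 101001 = 000000
Remainder = 00000 (zero — the frame passes the CRC check).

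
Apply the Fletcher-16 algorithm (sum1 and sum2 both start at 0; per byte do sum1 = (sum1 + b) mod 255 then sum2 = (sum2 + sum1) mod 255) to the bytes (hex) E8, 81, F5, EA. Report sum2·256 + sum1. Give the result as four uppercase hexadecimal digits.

FE4B

Running sums (mod 255):
  after byte 0 (E8): sum1=232, sum2=232
  after byte 1 (81): sum1=106, sum2=83
  after byte 2 (F5): sum1=96, sum2=179
  after byte 3 (EA): sum1=75, sum2=254
Checksum = sum2·256 + sum1 = 254·256 + 75 = 65099 = 0xFE4B.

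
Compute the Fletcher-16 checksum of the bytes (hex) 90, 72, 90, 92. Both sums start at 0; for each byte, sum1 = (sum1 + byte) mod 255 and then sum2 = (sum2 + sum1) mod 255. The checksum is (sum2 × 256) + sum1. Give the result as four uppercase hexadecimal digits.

4D26

Running sums (mod 255):
  after byte 0 (90): sum1=144, sum2=144
  after byte 1 (72): sum1=3, sum2=147
  after byte 2 (90): sum1=147, sum2=39
  after byte 3 (92): sum1=38, sum2=77
Checksum = sum2·256 + sum1 = 77·256 + 38 = 19750 = 0x4D26.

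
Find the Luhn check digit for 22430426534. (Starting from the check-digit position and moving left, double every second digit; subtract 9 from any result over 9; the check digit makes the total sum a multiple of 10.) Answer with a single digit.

7

Partial digits right→left: 4 3 5 6 2 4 0 3 4 2 2
Double every second digit counting from the check-digit position (so the 1st, 3rd, 5th, ... of the partial from the right).
  doubled (with −9 where >9): 8 1 4 0 8 4 → sum 25
  kept as-is: 3 6 4 3 2 → sum 18
Total = 25 + 18 = 43.
Check digit = (10 − (43 mod 10)) mod 10 = 7.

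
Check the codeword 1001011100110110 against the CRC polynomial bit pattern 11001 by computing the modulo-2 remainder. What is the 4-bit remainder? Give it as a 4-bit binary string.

Modulo-2 division of 1001011100110110 by 11001:
  pos 0: 10010 XOR 11001 = 01011
  pos 1: 10111 XOR 11001 = 01110
  pos 2: 11101 XOR 11001 = 00100
  pos 4: 10010 XOR 11001 = 01011
  pos 5: 10110 XOR 11001 = 01111
  pos 6: 11111 XOR 11001 = 00110
  pos 8: 11010 XOR 11001 = 00011
  pos 11: 11110 XOR 11001 = 00111
Remainder = 0111 (nonzero — an error is detected).

0111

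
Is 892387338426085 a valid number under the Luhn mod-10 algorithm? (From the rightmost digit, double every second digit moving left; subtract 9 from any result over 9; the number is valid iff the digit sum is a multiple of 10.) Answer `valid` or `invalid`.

From the right, keep odd positions and double even positions (subtract 9 from any doubled value over 9):
  doubled (positions 2,4,...): 7 3 8 6 5 6 9 → sum 44
  kept (positions 1,3,...): 5 0 2 8 3 8 2 8 → sum 36
Total = 80.
80 mod 10 = 0, so the number is valid.

valid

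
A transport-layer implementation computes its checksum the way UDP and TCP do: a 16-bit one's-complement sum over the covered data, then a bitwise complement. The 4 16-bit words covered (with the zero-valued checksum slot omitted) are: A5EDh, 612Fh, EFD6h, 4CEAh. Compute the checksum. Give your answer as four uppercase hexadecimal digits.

One's-complement addition (fold any carry out of bit 15 back into bit 0):
  0xA5ED + 0x612F = 0x1071C → wrap carry → 0x071D
  0x071D + 0xEFD6 = 0x0F6F3
  0xF6F3 + 0x4CEA = 0x143DD → wrap carry → 0x43DE
One's-complement sum = 0x43DE.
Checksum = ~0x43DE & 0xFFFF = 0xBC21.

BC21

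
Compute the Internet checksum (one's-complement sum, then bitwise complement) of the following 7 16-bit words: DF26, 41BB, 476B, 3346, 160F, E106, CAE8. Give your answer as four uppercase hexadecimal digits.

One's-complement addition (fold any carry out of bit 15 back into bit 0):
  0xDF26 + 0x41BB = 0x120E1 → wrap carry → 0x20E2
  0x20E2 + 0x476B = 0x0684D
  0x684D + 0x3346 = 0x09B93
  0x9B93 + 0x160F = 0x0B1A2
  0xB1A2 + 0xE106 = 0x192A8 → wrap carry → 0x92A9
  0x92A9 + 0xCAE8 = 0x15D91 → wrap carry → 0x5D92
One's-complement sum = 0x5D92.
Checksum = ~0x5D92 & 0xFFFF = 0xA26D.

A26D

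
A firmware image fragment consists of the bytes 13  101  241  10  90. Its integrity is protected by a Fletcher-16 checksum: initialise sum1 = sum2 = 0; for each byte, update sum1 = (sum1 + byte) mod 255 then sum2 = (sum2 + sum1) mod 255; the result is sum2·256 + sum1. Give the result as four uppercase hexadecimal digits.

Running sums (mod 255):
  after byte 0 (13): sum1=13, sum2=13
  after byte 1 (101): sum1=114, sum2=127
  after byte 2 (241): sum1=100, sum2=227
  after byte 3 (10): sum1=110, sum2=82
  after byte 4 (90): sum1=200, sum2=27
Checksum = sum2·256 + sum1 = 27·256 + 200 = 7112 = 0x1BC8.

1BC8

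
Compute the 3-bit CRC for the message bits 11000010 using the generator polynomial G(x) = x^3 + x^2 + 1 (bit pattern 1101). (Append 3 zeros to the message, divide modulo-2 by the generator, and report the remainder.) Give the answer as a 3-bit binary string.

110

Append 3 zeros: 11000010000. Divide by 1101 (XOR where the leading bit is 1):
  pos 0: 1100 XOR 1101 = 0001
  pos 3: 1001 XOR 1101 = 0100
  pos 4: 1000 XOR 1101 = 0101
  pos 5: 1010 XOR 1101 = 0111
  pos 6: 1110 XOR 1101 = 0011
Remainder (last 3 bits) = 110. This is the CRC / FCS.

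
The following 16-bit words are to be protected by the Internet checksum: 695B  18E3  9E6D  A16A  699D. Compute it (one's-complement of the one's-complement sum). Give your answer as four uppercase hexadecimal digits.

D44B

One's-complement addition (fold any carry out of bit 15 back into bit 0):
  0x695B + 0x18E3 = 0x0823E
  0x823E + 0x9E6D = 0x120AB → wrap carry → 0x20AC
  0x20AC + 0xA16A = 0x0C216
  0xC216 + 0x699D = 0x12BB3 → wrap carry → 0x2BB4
One's-complement sum = 0x2BB4.
Checksum = ~0x2BB4 & 0xFFFF = 0xD44B.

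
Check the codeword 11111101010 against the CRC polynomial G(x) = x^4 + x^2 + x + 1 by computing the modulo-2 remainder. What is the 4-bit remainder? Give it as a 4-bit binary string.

Modulo-2 division of 11111101010 by 10111:
  pos 0: 11111 XOR 10111 = 01000
  pos 1: 10001 XOR 10111 = 00110
  pos 3: 11001 XOR 10111 = 01110
  pos 4: 11100 XOR 10111 = 01011
  pos 5: 10111 XOR 10111 = 00000
Remainder = 0000 (zero — the frame passes the CRC check).

0000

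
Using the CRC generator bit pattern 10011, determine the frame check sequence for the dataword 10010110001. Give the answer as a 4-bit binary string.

1011

Append 4 zeros: 100101100010000. Divide by 10011 (XOR where the leading bit is 1):
  pos 0: 10010 XOR 10011 = 00001
  pos 4: 11100 XOR 10011 = 01111
  pos 5: 11110 XOR 10011 = 01101
  pos 6: 11011 XOR 10011 = 01000
  pos 7: 10000 XOR 10011 = 00011
  pos 10: 11000 XOR 10011 = 01011
Remainder (last 4 bits) = 1011. This is the CRC / FCS.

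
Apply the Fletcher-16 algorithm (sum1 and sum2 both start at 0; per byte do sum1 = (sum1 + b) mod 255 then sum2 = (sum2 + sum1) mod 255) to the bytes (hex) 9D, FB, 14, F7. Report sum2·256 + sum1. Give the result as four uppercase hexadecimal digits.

8AA5

Running sums (mod 255):
  after byte 0 (9D): sum1=157, sum2=157
  after byte 1 (FB): sum1=153, sum2=55
  after byte 2 (14): sum1=173, sum2=228
  after byte 3 (F7): sum1=165, sum2=138
Checksum = sum2·256 + sum1 = 138·256 + 165 = 35493 = 0x8AA5.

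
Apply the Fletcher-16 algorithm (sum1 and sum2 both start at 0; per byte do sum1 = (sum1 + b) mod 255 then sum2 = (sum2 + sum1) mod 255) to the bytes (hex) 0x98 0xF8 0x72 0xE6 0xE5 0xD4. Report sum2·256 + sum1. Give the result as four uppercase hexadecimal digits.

Running sums (mod 255):
  after byte 0 (0x98): sum1=152, sum2=152
  after byte 1 (0xF8): sum1=145, sum2=42
  after byte 2 (0x72): sum1=4, sum2=46
  after byte 3 (0xE6): sum1=234, sum2=25
  after byte 4 (0xE5): sum1=208, sum2=233
  after byte 5 (0xD4): sum1=165, sum2=143
Checksum = sum2·256 + sum1 = 143·256 + 165 = 36773 = 0x8FA5.

8FA5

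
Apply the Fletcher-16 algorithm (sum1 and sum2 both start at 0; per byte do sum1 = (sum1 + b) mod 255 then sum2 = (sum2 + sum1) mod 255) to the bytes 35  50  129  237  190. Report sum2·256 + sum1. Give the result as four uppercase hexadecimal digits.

9783

Running sums (mod 255):
  after byte 0 (35): sum1=35, sum2=35
  after byte 1 (50): sum1=85, sum2=120
  after byte 2 (129): sum1=214, sum2=79
  after byte 3 (237): sum1=196, sum2=20
  after byte 4 (190): sum1=131, sum2=151
Checksum = sum2·256 + sum1 = 151·256 + 131 = 38787 = 0x9783.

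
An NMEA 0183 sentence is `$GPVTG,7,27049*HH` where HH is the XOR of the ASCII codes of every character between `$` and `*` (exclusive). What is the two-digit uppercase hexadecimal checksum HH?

XOR the ASCII codes of the payload characters:
  'G' = 0x47 → acc = 0x47
  'P' = 0x50 → acc = 0x17
  'V' = 0x56 → acc = 0x41
  'T' = 0x54 → acc = 0x15
  'G' = 0x47 → acc = 0x52
  ',' = 0x2C → acc = 0x7E
  '7' = 0x37 → acc = 0x49
  ',' = 0x2C → acc = 0x65
  '2' = 0x32 → acc = 0x57
  '7' = 0x37 → acc = 0x60
  '0' = 0x30 → acc = 0x50
  '4' = 0x34 → acc = 0x64
  '9' = 0x39 → acc = 0x5D
Checksum = 0x5D.

5D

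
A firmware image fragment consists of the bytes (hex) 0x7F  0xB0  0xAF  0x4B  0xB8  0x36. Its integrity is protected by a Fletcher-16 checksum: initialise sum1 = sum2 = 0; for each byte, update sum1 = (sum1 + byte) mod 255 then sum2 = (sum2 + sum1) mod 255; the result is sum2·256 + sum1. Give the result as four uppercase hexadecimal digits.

B81A

Running sums (mod 255):
  after byte 0 (0x7F): sum1=127, sum2=127
  after byte 1 (0xB0): sum1=48, sum2=175
  after byte 2 (0xAF): sum1=223, sum2=143
  after byte 3 (0x4B): sum1=43, sum2=186
  after byte 4 (0xB8): sum1=227, sum2=158
  after byte 5 (0x36): sum1=26, sum2=184
Checksum = sum2·256 + sum1 = 184·256 + 26 = 47130 = 0xB81A.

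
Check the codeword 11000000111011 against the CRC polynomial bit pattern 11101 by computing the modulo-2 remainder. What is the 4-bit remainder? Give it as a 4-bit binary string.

Modulo-2 division of 11000000111011 by 11101:
  pos 0: 11000 XOR 11101 = 00101
  pos 2: 10100 XOR 11101 = 01001
  pos 3: 10010 XOR 11101 = 01111
  pos 4: 11111 XOR 11101 = 00010
  pos 7: 10110 XOR 11101 = 01011
  pos 8: 10111 XOR 11101 = 01010
  pos 9: 10101 XOR 11101 = 01000
Remainder = 1000 (nonzero — an error is detected).

1000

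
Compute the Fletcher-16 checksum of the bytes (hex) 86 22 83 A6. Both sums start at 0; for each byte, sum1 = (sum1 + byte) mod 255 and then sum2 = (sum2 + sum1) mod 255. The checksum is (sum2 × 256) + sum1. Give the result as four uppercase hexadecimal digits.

2ED2

Running sums (mod 255):
  after byte 0 (86): sum1=134, sum2=134
  after byte 1 (22): sum1=168, sum2=47
  after byte 2 (83): sum1=44, sum2=91
  after byte 3 (A6): sum1=210, sum2=46
Checksum = sum2·256 + sum1 = 46·256 + 210 = 11986 = 0x2ED2.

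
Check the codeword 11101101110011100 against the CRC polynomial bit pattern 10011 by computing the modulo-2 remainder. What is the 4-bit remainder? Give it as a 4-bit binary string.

Modulo-2 division of 11101101110011100 by 10011:
  pos 0: 11101 XOR 10011 = 01110
  pos 1: 11101 XOR 10011 = 01110
  pos 2: 11100 XOR 10011 = 01111
  pos 3: 11111 XOR 10011 = 01100
  pos 4: 11001 XOR 10011 = 01010
  pos 5: 10101 XOR 10011 = 00110
  pos 7: 11000 XOR 10011 = 01011
  pos 8: 10111 XOR 10011 = 00100
  pos 10: 10011 XOR 10011 = 00000
Remainder = 0000 (zero — the frame passes the CRC check).

0000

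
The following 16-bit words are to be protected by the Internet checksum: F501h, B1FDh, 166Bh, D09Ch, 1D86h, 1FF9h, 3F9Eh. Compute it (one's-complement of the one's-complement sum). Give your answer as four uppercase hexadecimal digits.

One's-complement addition (fold any carry out of bit 15 back into bit 0):
  0xF501 + 0xB1FD = 0x1A6FE → wrap carry → 0xA6FF
  0xA6FF + 0x166B = 0x0BD6A
  0xBD6A + 0xD09C = 0x18E06 → wrap carry → 0x8E07
  0x8E07 + 0x1D86 = 0x0AB8D
  0xAB8D + 0x1FF9 = 0x0CB86
  0xCB86 + 0x3F9E = 0x10B24 → wrap carry → 0x0B25
One's-complement sum = 0x0B25.
Checksum = ~0x0B25 & 0xFFFF = 0xF4DA.

F4DA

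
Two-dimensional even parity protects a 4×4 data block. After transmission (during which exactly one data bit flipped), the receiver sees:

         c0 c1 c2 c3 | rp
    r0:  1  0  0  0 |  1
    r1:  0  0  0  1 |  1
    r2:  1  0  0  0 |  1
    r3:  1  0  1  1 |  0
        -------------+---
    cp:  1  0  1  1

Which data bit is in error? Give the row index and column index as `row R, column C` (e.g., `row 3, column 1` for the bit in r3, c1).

Recompute each row's even parity and compare to rp:
  r0: data parity 1, sent rp 1 → ok
  r1: data parity 1, sent rp 1 → ok
  r2: data parity 1, sent rp 1 → ok
  r3: data parity 1, sent rp 0 → mismatch
Recompute each column's even parity and compare to cp:
  c0: data parity 1, sent cp 1 → ok
  c1: data parity 0, sent cp 0 → ok
  c2: data parity 1, sent cp 1 → ok
  c3: data parity 0, sent cp 1 → mismatch
Exactly one row (r3) and one column (c3) fail → the flipped bit is at their intersection.

row 3, column 3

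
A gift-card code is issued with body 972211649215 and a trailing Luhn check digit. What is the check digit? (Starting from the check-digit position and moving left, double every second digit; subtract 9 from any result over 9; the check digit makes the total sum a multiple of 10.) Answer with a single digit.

Partial digits right→left: 5 1 2 9 4 6 1 1 2 2 7 9
Double every second digit counting from the check-digit position (so the 1st, 3rd, 5th, ... of the partial from the right).
  doubled (with −9 where >9): 1 4 8 2 4 5 → sum 24
  kept as-is: 1 9 6 1 2 9 → sum 28
Total = 24 + 28 = 52.
Check digit = (10 − (52 mod 10)) mod 10 = 8.

8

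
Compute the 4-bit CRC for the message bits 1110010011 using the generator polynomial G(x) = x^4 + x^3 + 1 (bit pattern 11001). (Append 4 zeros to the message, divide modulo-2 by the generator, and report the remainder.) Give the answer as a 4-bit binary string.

0100

Append 4 zeros: 11100100110000. Divide by 11001 (XOR where the leading bit is 1):
  pos 0: 11100 XOR 11001 = 00101
  pos 2: 10110 XOR 11001 = 01111
  pos 3: 11110 XOR 11001 = 00111
  pos 5: 11111 XOR 11001 = 00110
  pos 7: 11000 XOR 11001 = 00001
Remainder (last 4 bits) = 0100. This is the CRC / FCS.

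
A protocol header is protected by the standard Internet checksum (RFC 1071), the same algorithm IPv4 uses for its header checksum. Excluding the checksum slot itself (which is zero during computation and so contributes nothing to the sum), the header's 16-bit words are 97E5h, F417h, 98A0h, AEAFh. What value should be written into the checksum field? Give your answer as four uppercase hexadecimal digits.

One's-complement addition (fold any carry out of bit 15 back into bit 0):
  0x97E5 + 0xF417 = 0x18BFC → wrap carry → 0x8BFD
  0x8BFD + 0x98A0 = 0x1249D → wrap carry → 0x249E
  0x249E + 0xAEAF = 0x0D34D
One's-complement sum = 0xD34D.
Checksum = ~0xD34D & 0xFFFF = 0x2CB2.

2CB2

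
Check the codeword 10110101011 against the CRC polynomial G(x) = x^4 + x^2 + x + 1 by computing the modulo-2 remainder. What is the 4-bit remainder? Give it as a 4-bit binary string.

1110

Modulo-2 division of 10110101011 by 10111:
  pos 0: 10110 XOR 10111 = 00001
  pos 4: 11010 XOR 10111 = 01101
  pos 5: 11011 XOR 10111 = 01100
  pos 6: 11001 XOR 10111 = 01110
Remainder = 1110 (nonzero — an error is detected).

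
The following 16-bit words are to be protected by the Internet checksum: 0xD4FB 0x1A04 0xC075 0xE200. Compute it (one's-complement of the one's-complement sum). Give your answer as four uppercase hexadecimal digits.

One's-complement addition (fold any carry out of bit 15 back into bit 0):
  0xD4FB + 0x1A04 = 0x0EEFF
  0xEEFF + 0xC075 = 0x1AF74 → wrap carry → 0xAF75
  0xAF75 + 0xE200 = 0x19175 → wrap carry → 0x9176
One's-complement sum = 0x9176.
Checksum = ~0x9176 & 0xFFFF = 0x6E89.

6E89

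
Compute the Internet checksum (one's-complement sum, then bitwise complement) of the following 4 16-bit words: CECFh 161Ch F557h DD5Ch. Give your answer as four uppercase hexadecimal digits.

One's-complement addition (fold any carry out of bit 15 back into bit 0):
  0xCECF + 0x161C = 0x0E4EB
  0xE4EB + 0xF557 = 0x1DA42 → wrap carry → 0xDA43
  0xDA43 + 0xDD5C = 0x1B79F → wrap carry → 0xB7A0
One's-complement sum = 0xB7A0.
Checksum = ~0xB7A0 & 0xFFFF = 0x485F.

485F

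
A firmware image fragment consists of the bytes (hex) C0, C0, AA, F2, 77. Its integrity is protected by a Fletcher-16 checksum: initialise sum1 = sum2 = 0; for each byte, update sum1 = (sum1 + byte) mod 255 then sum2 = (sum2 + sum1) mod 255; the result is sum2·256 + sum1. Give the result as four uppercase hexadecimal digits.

2496

Running sums (mod 255):
  after byte 0 (C0): sum1=192, sum2=192
  after byte 1 (C0): sum1=129, sum2=66
  after byte 2 (AA): sum1=44, sum2=110
  after byte 3 (F2): sum1=31, sum2=141
  after byte 4 (77): sum1=150, sum2=36
Checksum = sum2·256 + sum1 = 36·256 + 150 = 9366 = 0x2496.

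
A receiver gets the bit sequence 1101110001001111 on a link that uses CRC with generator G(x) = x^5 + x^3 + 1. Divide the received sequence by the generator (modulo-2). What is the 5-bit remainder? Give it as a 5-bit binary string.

Modulo-2 division of 1101110001001111 by 101001:
  pos 0: 110111 XOR 101001 = 011110
  pos 1: 111100 XOR 101001 = 010101
  pos 2: 101010 XOR 101001 = 000011
  pos 6: 110100 XOR 101001 = 011101
  pos 7: 111011 XOR 101001 = 010010
  pos 8: 100101 XOR 101001 = 001100
  pos 10: 110011 XOR 101001 = 011010
Remainder = 11010 (nonzero — an error is detected).

11010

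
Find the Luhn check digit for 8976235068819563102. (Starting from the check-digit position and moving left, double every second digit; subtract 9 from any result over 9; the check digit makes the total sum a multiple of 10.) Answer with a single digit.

0

Partial digits right→left: 2 0 1 3 6 5 9 1 8 8 6 0 5 3 2 6 7 9 8
Double every second digit counting from the check-digit position (so the 1st, 3rd, 5th, ... of the partial from the right).
  doubled (with −9 where >9): 4 2 3 9 7 3 1 4 5 7 → sum 45
  kept as-is: 0 3 5 1 8 0 3 6 9 → sum 35
Total = 45 + 35 = 80.
Check digit = (10 − (80 mod 10)) mod 10 = 0.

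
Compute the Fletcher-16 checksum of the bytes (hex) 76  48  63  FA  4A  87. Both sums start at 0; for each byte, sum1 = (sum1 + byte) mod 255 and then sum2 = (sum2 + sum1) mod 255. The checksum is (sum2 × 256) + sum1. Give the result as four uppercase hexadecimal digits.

CAEE

Running sums (mod 255):
  after byte 0 (76): sum1=118, sum2=118
  after byte 1 (48): sum1=190, sum2=53
  after byte 2 (63): sum1=34, sum2=87
  after byte 3 (FA): sum1=29, sum2=116
  after byte 4 (4A): sum1=103, sum2=219
  after byte 5 (87): sum1=238, sum2=202
Checksum = sum2·256 + sum1 = 202·256 + 238 = 51950 = 0xCAEE.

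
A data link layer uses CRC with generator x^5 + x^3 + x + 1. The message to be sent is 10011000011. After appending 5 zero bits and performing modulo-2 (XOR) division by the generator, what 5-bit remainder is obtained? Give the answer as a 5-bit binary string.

Append 5 zeros: 1001100001100000. Divide by 101011 (XOR where the leading bit is 1):
  pos 0: 100110 XOR 101011 = 001101
  pos 2: 110100 XOR 101011 = 011111
  pos 3: 111110 XOR 101011 = 010101
  pos 4: 101011 XOR 101011 = 000000
  pos 10: 100000 XOR 101011 = 001011
Remainder (last 5 bits) = 01011. This is the CRC / FCS.

01011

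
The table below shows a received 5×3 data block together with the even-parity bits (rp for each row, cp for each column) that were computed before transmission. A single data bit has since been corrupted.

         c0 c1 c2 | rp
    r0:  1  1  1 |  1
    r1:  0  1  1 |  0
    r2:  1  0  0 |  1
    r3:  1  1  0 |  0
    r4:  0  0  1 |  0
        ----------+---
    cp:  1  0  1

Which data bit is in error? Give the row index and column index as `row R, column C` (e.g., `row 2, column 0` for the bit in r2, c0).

Recompute each row's even parity and compare to rp:
  r0: data parity 1, sent rp 1 → ok
  r1: data parity 0, sent rp 0 → ok
  r2: data parity 1, sent rp 1 → ok
  r3: data parity 0, sent rp 0 → ok
  r4: data parity 1, sent rp 0 → mismatch
Recompute each column's even parity and compare to cp:
  c0: data parity 1, sent cp 1 → ok
  c1: data parity 1, sent cp 0 → mismatch
  c2: data parity 1, sent cp 1 → ok
Exactly one row (r4) and one column (c1) fail → the flipped bit is at their intersection.

row 4, column 1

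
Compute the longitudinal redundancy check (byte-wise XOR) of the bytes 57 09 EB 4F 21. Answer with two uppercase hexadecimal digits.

XOR the bytes together:
  start with 0x57
  0x57 ⊕ 0x09 = 0x5E
  0x5E ⊕ 0xEB = 0xB5
  0xB5 ⊕ 0x4F = 0xFA
  0xFA ⊕ 0x21 = 0xDB

DB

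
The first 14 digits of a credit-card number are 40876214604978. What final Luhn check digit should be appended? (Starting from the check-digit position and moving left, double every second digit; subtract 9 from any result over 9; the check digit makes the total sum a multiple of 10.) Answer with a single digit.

1

Partial digits right→left: 8 7 9 4 0 6 4 1 2 6 7 8 0 4
Double every second digit counting from the check-digit position (so the 1st, 3rd, 5th, ... of the partial from the right).
  doubled (with −9 where >9): 7 9 0 8 4 5 0 → sum 33
  kept as-is: 7 4 6 1 6 8 4 → sum 36
Total = 33 + 36 = 69.
Check digit = (10 − (69 mod 10)) mod 10 = 1.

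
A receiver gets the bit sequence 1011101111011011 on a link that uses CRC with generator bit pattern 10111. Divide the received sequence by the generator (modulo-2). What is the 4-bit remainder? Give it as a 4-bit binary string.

0000

Modulo-2 division of 1011101111011011 by 10111:
  pos 0: 10111 XOR 10111 = 00000
  pos 6: 11110 XOR 10111 = 01001
  pos 7: 10011 XOR 10111 = 00100
  pos 9: 10010 XOR 10111 = 00101
  pos 11: 10111 XOR 10111 = 00000
Remainder = 0000 (zero — the frame passes the CRC check).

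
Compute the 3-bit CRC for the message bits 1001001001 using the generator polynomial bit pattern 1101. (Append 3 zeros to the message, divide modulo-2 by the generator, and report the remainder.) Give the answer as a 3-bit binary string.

Append 3 zeros: 1001001001000. Divide by 1101 (XOR where the leading bit is 1):
  pos 0: 1001 XOR 1101 = 0100
  pos 1: 1000 XOR 1101 = 0101
  pos 2: 1010 XOR 1101 = 0111
  pos 3: 1111 XOR 1101 = 0010
  pos 5: 1000 XOR 1101 = 0101
  pos 6: 1011 XOR 1101 = 0110
  pos 7: 1100 XOR 1101 = 0001
Remainder (last 3 bits) = 100. This is the CRC / FCS.

100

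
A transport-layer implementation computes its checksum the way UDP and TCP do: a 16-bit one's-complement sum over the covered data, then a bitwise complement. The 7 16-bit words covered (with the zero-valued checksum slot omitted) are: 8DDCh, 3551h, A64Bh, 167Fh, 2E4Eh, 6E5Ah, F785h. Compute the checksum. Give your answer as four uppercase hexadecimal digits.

One's-complement addition (fold any carry out of bit 15 back into bit 0):
  0x8DDC + 0x3551 = 0x0C32D
  0xC32D + 0xA64B = 0x16978 → wrap carry → 0x6979
  0x6979 + 0x167F = 0x07FF8
  0x7FF8 + 0x2E4E = 0x0AE46
  0xAE46 + 0x6E5A = 0x11CA0 → wrap carry → 0x1CA1
  0x1CA1 + 0xF785 = 0x11426 → wrap carry → 0x1427
One's-complement sum = 0x1427.
Checksum = ~0x1427 & 0xFFFF = 0xEBD8.

EBD8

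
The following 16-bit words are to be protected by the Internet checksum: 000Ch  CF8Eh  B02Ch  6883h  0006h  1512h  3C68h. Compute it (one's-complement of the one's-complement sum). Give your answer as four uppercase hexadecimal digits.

C634

One's-complement addition (fold any carry out of bit 15 back into bit 0):
  0x000C + 0xCF8E = 0x0CF9A
  0xCF9A + 0xB02C = 0x17FC6 → wrap carry → 0x7FC7
  0x7FC7 + 0x6883 = 0x0E84A
  0xE84A + 0x0006 = 0x0E850
  0xE850 + 0x1512 = 0x0FD62
  0xFD62 + 0x3C68 = 0x139CA → wrap carry → 0x39CB
One's-complement sum = 0x39CB.
Checksum = ~0x39CB & 0xFFFF = 0xC634.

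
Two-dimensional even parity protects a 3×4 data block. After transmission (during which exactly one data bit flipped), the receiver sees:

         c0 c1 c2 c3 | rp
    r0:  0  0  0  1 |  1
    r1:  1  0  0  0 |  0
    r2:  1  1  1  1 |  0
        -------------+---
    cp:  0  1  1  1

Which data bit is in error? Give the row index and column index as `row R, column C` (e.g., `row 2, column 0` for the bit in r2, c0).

Recompute each row's even parity and compare to rp:
  r0: data parity 1, sent rp 1 → ok
  r1: data parity 1, sent rp 0 → mismatch
  r2: data parity 0, sent rp 0 → ok
Recompute each column's even parity and compare to cp:
  c0: data parity 0, sent cp 0 → ok
  c1: data parity 1, sent cp 1 → ok
  c2: data parity 1, sent cp 1 → ok
  c3: data parity 0, sent cp 1 → mismatch
Exactly one row (r1) and one column (c3) fail → the flipped bit is at their intersection.

row 1, column 3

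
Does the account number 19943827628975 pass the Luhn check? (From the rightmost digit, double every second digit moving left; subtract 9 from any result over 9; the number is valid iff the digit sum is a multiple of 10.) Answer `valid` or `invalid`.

From the right, keep odd positions and double even positions (subtract 9 from any doubled value over 9):
  doubled (positions 2,4,...): 5 7 3 4 6 9 2 → sum 36
  kept (positions 1,3,...): 5 9 2 7 8 4 9 → sum 44
Total = 80.
80 mod 10 = 0, so the number is valid.

valid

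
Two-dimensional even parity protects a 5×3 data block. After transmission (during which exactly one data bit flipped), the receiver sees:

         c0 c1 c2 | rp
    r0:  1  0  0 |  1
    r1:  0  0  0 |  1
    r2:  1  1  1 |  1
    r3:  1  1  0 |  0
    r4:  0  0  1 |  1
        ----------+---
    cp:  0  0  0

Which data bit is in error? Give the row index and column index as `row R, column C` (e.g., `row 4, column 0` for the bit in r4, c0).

row 1, column 0

Recompute each row's even parity and compare to rp:
  r0: data parity 1, sent rp 1 → ok
  r1: data parity 0, sent rp 1 → mismatch
  r2: data parity 1, sent rp 1 → ok
  r3: data parity 0, sent rp 0 → ok
  r4: data parity 1, sent rp 1 → ok
Recompute each column's even parity and compare to cp:
  c0: data parity 1, sent cp 0 → mismatch
  c1: data parity 0, sent cp 0 → ok
  c2: data parity 0, sent cp 0 → ok
Exactly one row (r1) and one column (c0) fail → the flipped bit is at their intersection.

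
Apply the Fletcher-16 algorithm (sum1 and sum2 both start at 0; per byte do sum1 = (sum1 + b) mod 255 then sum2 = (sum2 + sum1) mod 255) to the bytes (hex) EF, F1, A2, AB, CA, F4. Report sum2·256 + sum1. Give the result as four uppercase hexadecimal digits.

Running sums (mod 255):
  after byte 0 (EF): sum1=239, sum2=239
  after byte 1 (F1): sum1=225, sum2=209
  after byte 2 (A2): sum1=132, sum2=86
  after byte 3 (AB): sum1=48, sum2=134
  after byte 4 (CA): sum1=250, sum2=129
  after byte 5 (F4): sum1=239, sum2=113
Checksum = sum2·256 + sum1 = 113·256 + 239 = 29167 = 0x71EF.

71EF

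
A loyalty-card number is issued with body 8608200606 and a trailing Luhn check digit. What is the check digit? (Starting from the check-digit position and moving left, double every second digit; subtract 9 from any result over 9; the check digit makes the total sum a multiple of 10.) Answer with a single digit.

4

Partial digits right→left: 6 0 6 0 0 2 8 0 6 8
Double every second digit counting from the check-digit position (so the 1st, 3rd, 5th, ... of the partial from the right).
  doubled (with −9 where >9): 3 3 0 7 3 → sum 16
  kept as-is: 0 0 2 0 8 → sum 10
Total = 16 + 10 = 26.
Check digit = (10 − (26 mod 10)) mod 10 = 4.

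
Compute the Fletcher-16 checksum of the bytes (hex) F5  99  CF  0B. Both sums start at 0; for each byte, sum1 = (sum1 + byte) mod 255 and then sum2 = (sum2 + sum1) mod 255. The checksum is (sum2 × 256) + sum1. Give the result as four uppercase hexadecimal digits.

Running sums (mod 255):
  after byte 0 (F5): sum1=245, sum2=245
  after byte 1 (99): sum1=143, sum2=133
  after byte 2 (CF): sum1=95, sum2=228
  after byte 3 (0B): sum1=106, sum2=79
Checksum = sum2·256 + sum1 = 79·256 + 106 = 20330 = 0x4F6A.

4F6A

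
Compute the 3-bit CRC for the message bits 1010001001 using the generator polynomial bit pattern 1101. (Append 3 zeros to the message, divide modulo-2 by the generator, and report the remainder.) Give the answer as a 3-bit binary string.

Append 3 zeros: 1010001001000. Divide by 1101 (XOR where the leading bit is 1):
  pos 0: 1010 XOR 1101 = 0111
  pos 1: 1110 XOR 1101 = 0011
  pos 3: 1101 XOR 1101 = 0000
  pos 9: 1000 XOR 1101 = 0101
Remainder (last 3 bits) = 101. This is the CRC / FCS.

101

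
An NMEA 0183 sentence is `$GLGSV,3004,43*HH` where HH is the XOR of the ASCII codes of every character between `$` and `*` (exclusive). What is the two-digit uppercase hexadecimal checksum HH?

49

XOR the ASCII codes of the payload characters:
  'G' = 0x47 → acc = 0x47
  'L' = 0x4C → acc = 0x0B
  'G' = 0x47 → acc = 0x4C
  'S' = 0x53 → acc = 0x1F
  'V' = 0x56 → acc = 0x49
  ',' = 0x2C → acc = 0x65
  '3' = 0x33 → acc = 0x56
  '0' = 0x30 → acc = 0x66
  '0' = 0x30 → acc = 0x56
  '4' = 0x34 → acc = 0x62
  ',' = 0x2C → acc = 0x4E
  '4' = 0x34 → acc = 0x7A
  '3' = 0x33 → acc = 0x49
Checksum = 0x49.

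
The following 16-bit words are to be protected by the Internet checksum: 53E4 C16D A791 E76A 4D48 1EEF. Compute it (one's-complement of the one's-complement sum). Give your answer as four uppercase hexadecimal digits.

EF79

One's-complement addition (fold any carry out of bit 15 back into bit 0):
  0x53E4 + 0xC16D = 0x11551 → wrap carry → 0x1552
  0x1552 + 0xA791 = 0x0BCE3
  0xBCE3 + 0xE76A = 0x1A44D → wrap carry → 0xA44E
  0xA44E + 0x4D48 = 0x0F196
  0xF196 + 0x1EEF = 0x11085 → wrap carry → 0x1086
One's-complement sum = 0x1086.
Checksum = ~0x1086 & 0xFFFF = 0xEF79.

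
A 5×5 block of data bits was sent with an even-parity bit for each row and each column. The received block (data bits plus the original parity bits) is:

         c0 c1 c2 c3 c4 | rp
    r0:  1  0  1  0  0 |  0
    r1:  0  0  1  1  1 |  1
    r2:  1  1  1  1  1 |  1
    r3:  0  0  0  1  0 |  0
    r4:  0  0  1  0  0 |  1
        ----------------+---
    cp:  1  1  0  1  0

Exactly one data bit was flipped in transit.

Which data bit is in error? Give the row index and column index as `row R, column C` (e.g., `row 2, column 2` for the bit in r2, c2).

Recompute each row's even parity and compare to rp:
  r0: data parity 0, sent rp 0 → ok
  r1: data parity 1, sent rp 1 → ok
  r2: data parity 1, sent rp 1 → ok
  r3: data parity 1, sent rp 0 → mismatch
  r4: data parity 1, sent rp 1 → ok
Recompute each column's even parity and compare to cp:
  c0: data parity 0, sent cp 1 → mismatch
  c1: data parity 1, sent cp 1 → ok
  c2: data parity 0, sent cp 0 → ok
  c3: data parity 1, sent cp 1 → ok
  c4: data parity 0, sent cp 0 → ok
Exactly one row (r3) and one column (c0) fail → the flipped bit is at their intersection.

row 3, column 0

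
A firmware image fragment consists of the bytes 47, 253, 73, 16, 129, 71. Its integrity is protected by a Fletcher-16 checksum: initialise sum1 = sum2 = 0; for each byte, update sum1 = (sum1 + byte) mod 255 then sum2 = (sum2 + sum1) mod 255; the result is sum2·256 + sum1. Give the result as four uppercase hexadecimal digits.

Running sums (mod 255):
  after byte 0 (47): sum1=47, sum2=47
  after byte 1 (253): sum1=45, sum2=92
  after byte 2 (73): sum1=118, sum2=210
  after byte 3 (16): sum1=134, sum2=89
  after byte 4 (129): sum1=8, sum2=97
  after byte 5 (71): sum1=79, sum2=176
Checksum = sum2·256 + sum1 = 176·256 + 79 = 45135 = 0xB04F.

B04F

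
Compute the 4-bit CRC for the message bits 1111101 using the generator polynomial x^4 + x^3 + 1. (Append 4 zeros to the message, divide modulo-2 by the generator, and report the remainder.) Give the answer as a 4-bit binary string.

0000

Append 4 zeros: 11111010000. Divide by 11001 (XOR where the leading bit is 1):
  pos 0: 11111 XOR 11001 = 00110
  pos 2: 11001 XOR 11001 = 00000
Remainder (last 4 bits) = 0000. This is the CRC / FCS.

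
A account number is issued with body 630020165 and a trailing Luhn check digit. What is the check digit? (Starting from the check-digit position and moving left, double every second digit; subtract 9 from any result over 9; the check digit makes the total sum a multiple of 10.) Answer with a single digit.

1

Partial digits right→left: 5 6 1 0 2 0 0 3 6
Double every second digit counting from the check-digit position (so the 1st, 3rd, 5th, ... of the partial from the right).
  doubled (with −9 where >9): 1 2 4 0 3 → sum 10
  kept as-is: 6 0 0 3 → sum 9
Total = 10 + 9 = 19.
Check digit = (10 − (19 mod 10)) mod 10 = 1.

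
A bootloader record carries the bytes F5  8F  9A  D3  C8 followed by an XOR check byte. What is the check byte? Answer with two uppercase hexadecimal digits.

XOR the bytes together:
  start with 0xF5
  0xF5 ⊕ 0x8F = 0x7A
  0x7A ⊕ 0x9A = 0xE0
  0xE0 ⊕ 0xD3 = 0x33
  0x33 ⊕ 0xC8 = 0xFB

FB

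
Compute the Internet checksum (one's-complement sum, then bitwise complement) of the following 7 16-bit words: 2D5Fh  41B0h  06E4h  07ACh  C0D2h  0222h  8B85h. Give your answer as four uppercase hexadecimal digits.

One's-complement addition (fold any carry out of bit 15 back into bit 0):
  0x2D5F + 0x41B0 = 0x06F0F
  0x6F0F + 0x06E4 = 0x075F3
  0x75F3 + 0x07AC = 0x07D9F
  0x7D9F + 0xC0D2 = 0x13E71 → wrap carry → 0x3E72
  0x3E72 + 0x0222 = 0x04094
  0x4094 + 0x8B85 = 0x0CC19
One's-complement sum = 0xCC19.
Checksum = ~0xCC19 & 0xFFFF = 0x33E6.

33E6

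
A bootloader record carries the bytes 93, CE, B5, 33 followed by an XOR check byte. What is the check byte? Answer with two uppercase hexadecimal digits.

XOR the bytes together:
  start with 0x93
  0x93 ⊕ 0xCE = 0x5D
  0x5D ⊕ 0xB5 = 0xE8
  0xE8 ⊕ 0x33 = 0xDB

DB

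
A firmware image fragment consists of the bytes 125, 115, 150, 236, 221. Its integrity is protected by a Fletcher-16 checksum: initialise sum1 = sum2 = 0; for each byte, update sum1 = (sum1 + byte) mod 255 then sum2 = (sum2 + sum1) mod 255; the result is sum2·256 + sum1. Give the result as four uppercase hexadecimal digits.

Running sums (mod 255):
  after byte 0 (125): sum1=125, sum2=125
  after byte 1 (115): sum1=240, sum2=110
  after byte 2 (150): sum1=135, sum2=245
  after byte 3 (236): sum1=116, sum2=106
  after byte 4 (221): sum1=82, sum2=188
Checksum = sum2·256 + sum1 = 188·256 + 82 = 48210 = 0xBC52.

BC52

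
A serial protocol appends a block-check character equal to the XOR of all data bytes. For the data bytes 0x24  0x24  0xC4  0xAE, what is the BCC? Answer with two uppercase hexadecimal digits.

XOR the bytes together:
  start with 0x24
  0x24 ⊕ 0x24 = 0x00
  0x00 ⊕ 0xC4 = 0xC4
  0xC4 ⊕ 0xAE = 0x6A

6A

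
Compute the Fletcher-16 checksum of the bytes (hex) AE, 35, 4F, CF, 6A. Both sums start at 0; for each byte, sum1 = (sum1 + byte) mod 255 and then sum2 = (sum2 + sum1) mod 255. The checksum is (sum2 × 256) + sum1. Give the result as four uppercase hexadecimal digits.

Running sums (mod 255):
  after byte 0 (AE): sum1=174, sum2=174
  after byte 1 (35): sum1=227, sum2=146
  after byte 2 (4F): sum1=51, sum2=197
  after byte 3 (CF): sum1=3, sum2=200
  after byte 4 (6A): sum1=109, sum2=54
Checksum = sum2·256 + sum1 = 54·256 + 109 = 13933 = 0x366D.

366D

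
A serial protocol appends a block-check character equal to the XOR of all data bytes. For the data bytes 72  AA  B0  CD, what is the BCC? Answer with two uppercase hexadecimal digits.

A5

XOR the bytes together:
  start with 0x72
  0x72 ⊕ 0xAA = 0xD8
  0xD8 ⊕ 0xB0 = 0x68
  0x68 ⊕ 0xCD = 0xA5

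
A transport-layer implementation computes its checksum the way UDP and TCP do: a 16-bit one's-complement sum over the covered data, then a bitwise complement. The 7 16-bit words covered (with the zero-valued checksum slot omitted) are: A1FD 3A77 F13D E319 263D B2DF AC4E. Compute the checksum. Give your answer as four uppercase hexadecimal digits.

C9C7

One's-complement addition (fold any carry out of bit 15 back into bit 0):
  0xA1FD + 0x3A77 = 0x0DC74
  0xDC74 + 0xF13D = 0x1CDB1 → wrap carry → 0xCDB2
  0xCDB2 + 0xE319 = 0x1B0CB → wrap carry → 0xB0CC
  0xB0CC + 0x263D = 0x0D709
  0xD709 + 0xB2DF = 0x189E8 → wrap carry → 0x89E9
  0x89E9 + 0xAC4E = 0x13637 → wrap carry → 0x3638
One's-complement sum = 0x3638.
Checksum = ~0x3638 & 0xFFFF = 0xC9C7.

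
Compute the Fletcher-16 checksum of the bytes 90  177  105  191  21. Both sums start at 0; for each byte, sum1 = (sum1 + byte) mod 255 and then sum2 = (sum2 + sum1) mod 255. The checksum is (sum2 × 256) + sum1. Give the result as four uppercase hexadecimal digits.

5B4A

Running sums (mod 255):
  after byte 0 (90): sum1=90, sum2=90
  after byte 1 (177): sum1=12, sum2=102
  after byte 2 (105): sum1=117, sum2=219
  after byte 3 (191): sum1=53, sum2=17
  after byte 4 (21): sum1=74, sum2=91
Checksum = sum2·256 + sum1 = 91·256 + 74 = 23370 = 0x5B4A.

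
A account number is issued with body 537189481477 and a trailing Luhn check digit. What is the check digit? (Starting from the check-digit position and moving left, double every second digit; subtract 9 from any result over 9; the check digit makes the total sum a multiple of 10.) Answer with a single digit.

1

Partial digits right→left: 7 7 4 1 8 4 9 8 1 7 3 5
Double every second digit counting from the check-digit position (so the 1st, 3rd, 5th, ... of the partial from the right).
  doubled (with −9 where >9): 5 8 7 9 2 6 → sum 37
  kept as-is: 7 1 4 8 7 5 → sum 32
Total = 37 + 32 = 69.
Check digit = (10 − (69 mod 10)) mod 10 = 1.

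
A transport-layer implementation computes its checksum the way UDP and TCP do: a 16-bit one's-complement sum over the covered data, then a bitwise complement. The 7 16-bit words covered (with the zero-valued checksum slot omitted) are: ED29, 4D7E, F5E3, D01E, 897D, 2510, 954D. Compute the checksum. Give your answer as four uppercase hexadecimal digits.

BB79

One's-complement addition (fold any carry out of bit 15 back into bit 0):
  0xED29 + 0x4D7E = 0x13AA7 → wrap carry → 0x3AA8
  0x3AA8 + 0xF5E3 = 0x1308B → wrap carry → 0x308C
  0x308C + 0xD01E = 0x100AA → wrap carry → 0x00AB
  0x00AB + 0x897D = 0x08A28
  0x8A28 + 0x2510 = 0x0AF38
  0xAF38 + 0x954D = 0x14485 → wrap carry → 0x4486
One's-complement sum = 0x4486.
Checksum = ~0x4486 & 0xFFFF = 0xBB79.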